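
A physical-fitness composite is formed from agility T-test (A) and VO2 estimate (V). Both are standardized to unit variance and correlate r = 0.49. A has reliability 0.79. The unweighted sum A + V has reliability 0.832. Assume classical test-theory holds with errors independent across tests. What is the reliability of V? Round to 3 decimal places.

Var(A+V) = 2 + 2·0.49 = 2.980.
True-score variance = ρ_A + ρ_V + 2·0.49, so 0.832 = (0.79 + ρ_V + 0.98) / 2.980.
ρ_V = 0.832·2.980 − 0.79 − 0.98 = 0.709.

0.709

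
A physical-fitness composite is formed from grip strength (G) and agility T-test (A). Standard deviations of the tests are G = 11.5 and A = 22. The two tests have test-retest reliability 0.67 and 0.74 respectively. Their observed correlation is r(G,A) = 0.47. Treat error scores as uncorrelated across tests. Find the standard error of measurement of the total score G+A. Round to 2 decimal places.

13.02

Var(total) = 616.25 + 237.82 = 854.07.
True-score variance = 446.767 + 237.82 = 684.587, so reliability = 0.8016.
Error variance = 854.07 − 684.587 = 169.482; SEM = √169.482 = 13.02.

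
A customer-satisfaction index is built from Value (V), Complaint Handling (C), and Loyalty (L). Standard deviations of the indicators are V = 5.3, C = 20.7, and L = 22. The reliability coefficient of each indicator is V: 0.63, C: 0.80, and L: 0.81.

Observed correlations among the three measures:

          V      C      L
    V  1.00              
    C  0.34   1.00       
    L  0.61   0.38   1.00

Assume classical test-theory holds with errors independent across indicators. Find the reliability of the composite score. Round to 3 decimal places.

0.875

Var(V+C+L) = 5.3² + 20.7² + 22² + 2·[5.3·20.7·0.34 + 5.3·22·0.61 + 20.7·22·0.38] = 940.58 + 562.959 = 1503.54.
Because errors are independent across components, Cov(Tᵢ,Tⱼ) = Cov(Xᵢ,Xⱼ); the off-diagonal part of the true-score variance is the same as above.
True-score variance = [5.3²·0.63 + 20.7²·0.80 + 22²·0.81] + 562.959 = 752.529 + 562.959 = 1315.49.
Reliability = 1315.49 / 1503.54 = 0.875.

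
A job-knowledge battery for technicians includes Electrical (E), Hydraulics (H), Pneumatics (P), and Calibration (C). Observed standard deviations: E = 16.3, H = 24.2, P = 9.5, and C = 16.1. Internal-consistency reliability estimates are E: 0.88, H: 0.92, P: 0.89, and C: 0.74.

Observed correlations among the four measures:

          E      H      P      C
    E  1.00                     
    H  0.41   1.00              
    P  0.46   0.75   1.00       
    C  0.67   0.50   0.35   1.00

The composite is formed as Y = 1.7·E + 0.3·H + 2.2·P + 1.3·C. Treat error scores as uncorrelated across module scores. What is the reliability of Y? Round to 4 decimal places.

Var(Y) = 1.7²·16.3² + 0.3²·24.2² + 2.2²·9.5² + 1.3²·16.1² + 2·[0.51·16.3·24.2·0.41 + 3.74·16.3·9.5·0.46 + 2.21·16.3·16.1·0.67 + 0.66·24.2·9.5·0.75 + 0.39·24.2·16.1·0.50 + 2.86·9.5·16.1·0.35] = 1695.43 + 2160.69 = 3856.12.
Because errors are independent across components, Cov(Tᵢ,Tⱼ) = Cov(Xᵢ,Xⱼ); the off-diagonal part of the true-score variance is the same as above.
True-score variance = [1.7²·16.3²·0.88 + 0.3²·24.2²·0.92 + 2.2²·9.5²·0.89 + 1.3²·16.1²·0.74] + 2160.69 = 1437.12 + 2160.69 = 3597.81.
Reliability = 3597.81 / 3856.12 = 0.9330.

0.9330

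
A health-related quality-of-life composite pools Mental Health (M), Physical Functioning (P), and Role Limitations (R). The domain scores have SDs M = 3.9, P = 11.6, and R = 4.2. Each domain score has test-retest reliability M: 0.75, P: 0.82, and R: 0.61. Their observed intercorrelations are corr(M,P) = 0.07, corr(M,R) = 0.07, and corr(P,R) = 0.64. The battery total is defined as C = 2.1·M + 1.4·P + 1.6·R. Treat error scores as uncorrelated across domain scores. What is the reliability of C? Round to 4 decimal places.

Var(C) = 2.1²·3.9² + 1.4²·11.6² + 1.6²·4.2² + 2·[2.94·3.9·11.6·0.07 + 3.36·3.9·4.2·0.07 + 2.24·11.6·4.2·0.64] = 375.972 + 166.016 = 541.988.
With uncorrelated errors the cross-covariances are all true-score covariance, so they carry over unchanged; only the diagonal terms shrink to ρᵢσᵢ².
True-score variance = [2.1²·3.9²·0.75 + 1.4²·11.6²·0.82 + 1.6²·4.2²·0.61] + 166.016 = 294.119 + 166.016 = 460.134.
Reliability = 460.134 / 541.988 = 0.8490.

0.8490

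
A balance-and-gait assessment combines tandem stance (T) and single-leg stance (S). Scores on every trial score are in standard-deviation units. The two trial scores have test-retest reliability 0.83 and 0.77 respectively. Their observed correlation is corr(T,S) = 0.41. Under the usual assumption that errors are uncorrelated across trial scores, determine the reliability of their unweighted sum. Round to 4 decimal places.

0.8582

Var(T+S) = 2 + 2·[0.41] = 2 + 0.82 = 2.82.
With uncorrelated errors the cross-covariances are all true-score covariance, so they carry over unchanged; only the diagonal terms shrink to ρᵢσᵢ².
True-score variance = [0.83 + 0.77] + 0.82 = 1.6 + 0.82 = 2.42.
Reliability = 2.42 / 2.82 = 0.8582.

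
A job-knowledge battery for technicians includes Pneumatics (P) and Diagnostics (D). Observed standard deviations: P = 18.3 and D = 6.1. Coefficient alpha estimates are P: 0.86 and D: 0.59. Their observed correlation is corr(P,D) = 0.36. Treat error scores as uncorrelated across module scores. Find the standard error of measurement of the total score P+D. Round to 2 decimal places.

7.88

Var(total) = 372.1 + 80.3736 = 452.474.
True-score variance = 309.959 + 80.3736 = 390.333, so reliability = 0.8627.
Error variance = 452.474 − 390.333 = 62.1407; SEM = √62.1407 = 7.88.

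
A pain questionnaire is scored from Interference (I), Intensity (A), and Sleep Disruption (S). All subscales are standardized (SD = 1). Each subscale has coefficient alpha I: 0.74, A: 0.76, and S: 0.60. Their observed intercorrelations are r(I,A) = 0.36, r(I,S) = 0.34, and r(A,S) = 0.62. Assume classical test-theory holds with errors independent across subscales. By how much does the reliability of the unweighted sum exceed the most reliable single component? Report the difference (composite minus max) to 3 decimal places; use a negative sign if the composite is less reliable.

0.080

Var(sum) = 3 + 2.64 = 5.64; true-score variance = 2.1 + 2.64 = 4.74; composite reliability = 0.8404.
Max component reliability = 0.7600.
Difference = 0.8404 − 0.7600 = 0.080.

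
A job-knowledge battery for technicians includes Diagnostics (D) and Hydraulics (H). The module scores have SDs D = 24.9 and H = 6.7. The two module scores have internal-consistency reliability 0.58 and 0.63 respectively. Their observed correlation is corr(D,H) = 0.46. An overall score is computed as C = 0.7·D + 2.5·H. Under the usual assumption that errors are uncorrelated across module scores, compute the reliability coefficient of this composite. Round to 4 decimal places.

Var(C) = 0.7²·24.9² + 2.5²·6.7² + 2·[1.75·24.9·6.7·0.46] = 584.367 + 268.596 = 852.964.
Because errors are independent across components, Cov(Tᵢ,Tⱼ) = Cov(Xᵢ,Xⱼ); the off-diagonal part of the true-score variance is the same as above.
True-score variance = [0.7²·24.9²·0.58 + 2.5²·6.7²·0.63] + 268.596 = 352.961 + 268.596 = 621.558.
Reliability = 621.558 / 852.964 = 0.7287.

0.7287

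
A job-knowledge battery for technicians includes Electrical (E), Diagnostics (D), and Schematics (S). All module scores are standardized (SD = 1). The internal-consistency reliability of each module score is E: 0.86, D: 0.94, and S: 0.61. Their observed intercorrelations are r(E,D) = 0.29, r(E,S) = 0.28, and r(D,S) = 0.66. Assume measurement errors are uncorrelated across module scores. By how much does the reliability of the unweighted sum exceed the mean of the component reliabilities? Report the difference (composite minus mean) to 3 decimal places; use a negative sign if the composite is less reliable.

0.089

Var(sum) = 3 + 2.46 = 5.46; true-score variance = 2.41 + 2.46 = 4.87; composite reliability = 0.8919.
Mean component reliability = 0.8033.
Difference = 0.8919 − 0.8033 = 0.089.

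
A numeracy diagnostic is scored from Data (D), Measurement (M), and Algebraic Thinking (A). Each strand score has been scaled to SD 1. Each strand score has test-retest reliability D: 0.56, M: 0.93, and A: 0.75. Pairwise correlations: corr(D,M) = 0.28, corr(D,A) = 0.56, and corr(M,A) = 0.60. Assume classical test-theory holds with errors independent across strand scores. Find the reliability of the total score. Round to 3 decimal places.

0.871

Var(D+M+A) = 3 + 2·[0.28 + 0.56 + 0.60] = 3 + 2.88 = 5.88.
Because errors are independent across components, Cov(Tᵢ,Tⱼ) = Cov(Xᵢ,Xⱼ); the off-diagonal part of the true-score variance is the same as above.
True-score variance = [0.56 + 0.93 + 0.75] + 2.88 = 2.24 + 2.88 = 5.12.
Reliability = 5.12 / 5.88 = 0.871.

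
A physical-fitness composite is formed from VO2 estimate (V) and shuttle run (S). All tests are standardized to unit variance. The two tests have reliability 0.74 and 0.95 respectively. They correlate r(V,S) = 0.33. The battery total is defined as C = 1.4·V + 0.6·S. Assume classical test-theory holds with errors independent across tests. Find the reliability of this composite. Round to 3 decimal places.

0.816

Var(C) = 1.4² + 0.6² + 2·[0.84·0.33] = 2.32 + 0.5544 = 2.8744.
Because errors are independent across components, Cov(Tᵢ,Tⱼ) = Cov(Xᵢ,Xⱼ); the off-diagonal part of the true-score variance is the same as above.
True-score variance = [1.4²·0.74 + 0.6²·0.95] + 0.5544 = 1.7924 + 0.5544 = 2.3468.
Reliability = 2.3468 / 2.8744 = 0.816.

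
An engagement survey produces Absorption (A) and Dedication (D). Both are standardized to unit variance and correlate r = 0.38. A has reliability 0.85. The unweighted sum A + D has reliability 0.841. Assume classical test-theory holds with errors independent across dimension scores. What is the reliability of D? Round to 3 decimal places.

Var(A+D) = 2 + 2·0.38 = 2.760.
True-score variance = ρ_A + ρ_D + 2·0.38, so 0.841 = (0.85 + ρ_D + 0.76) / 2.760.
ρ_D = 0.841·2.760 − 0.85 − 0.76 = 0.711.

0.711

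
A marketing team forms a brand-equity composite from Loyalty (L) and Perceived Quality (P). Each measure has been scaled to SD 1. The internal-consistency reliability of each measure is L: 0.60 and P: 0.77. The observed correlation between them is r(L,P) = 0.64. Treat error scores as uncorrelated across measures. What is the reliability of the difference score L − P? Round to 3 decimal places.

Var(L−P) = 1 + 1 − 2·0.64 = 2 − 1.28 = 0.72.
With uncorrelated errors the cross-covariances are all true-score covariance, so they carry over unchanged; only the diagonal terms shrink to ρᵢσᵢ².
True-score variance = [0.60 + 0.77] − 1.28 = 1.37 − 1.28 = 0.09.
Reliability = 0.09 / 0.72 = 0.125.

0.125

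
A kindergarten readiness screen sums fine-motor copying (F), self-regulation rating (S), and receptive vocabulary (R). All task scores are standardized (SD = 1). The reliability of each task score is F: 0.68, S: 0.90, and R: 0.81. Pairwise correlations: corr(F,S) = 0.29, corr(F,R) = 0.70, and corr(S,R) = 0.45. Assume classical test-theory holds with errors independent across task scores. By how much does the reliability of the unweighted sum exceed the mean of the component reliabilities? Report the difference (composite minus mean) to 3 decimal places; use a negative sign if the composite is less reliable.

0.100

Var(sum) = 3 + 2.88 = 5.88; true-score variance = 2.39 + 2.88 = 5.27; composite reliability = 0.8963.
Mean component reliability = 0.7967.
Difference = 0.8963 − 0.7967 = 0.100.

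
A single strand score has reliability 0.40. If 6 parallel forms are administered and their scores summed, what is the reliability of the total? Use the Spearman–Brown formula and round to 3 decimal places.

0.800

ρ_k = kρ / (1 + (k−1)ρ) = 6·0.40 / (1 + 5·0.40) = 2.400 / 3.000 = 0.800.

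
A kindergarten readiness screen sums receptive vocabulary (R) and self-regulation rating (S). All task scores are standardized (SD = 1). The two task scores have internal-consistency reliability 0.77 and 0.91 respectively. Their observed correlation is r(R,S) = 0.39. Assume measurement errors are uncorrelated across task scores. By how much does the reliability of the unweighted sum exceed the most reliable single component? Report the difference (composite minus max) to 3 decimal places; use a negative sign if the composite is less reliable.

Var(sum) = 2 + 0.78 = 2.78; true-score variance = 1.68 + 0.78 = 2.46; composite reliability = 0.8849.
Max component reliability = 0.9100.
Difference = 0.8849 − 0.9100 = -0.025.

-0.025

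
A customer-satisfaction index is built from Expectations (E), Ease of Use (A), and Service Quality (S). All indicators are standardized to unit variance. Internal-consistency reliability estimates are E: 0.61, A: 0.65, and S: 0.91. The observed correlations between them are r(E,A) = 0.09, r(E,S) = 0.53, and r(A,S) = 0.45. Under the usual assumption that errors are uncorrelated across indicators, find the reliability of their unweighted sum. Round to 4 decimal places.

Var(E+A+S) = 3 + 2·[0.09 + 0.53 + 0.45] = 3 + 2.14 = 5.14.
Under uncorrelated errors the observed covariances equal the true-score covariances, so only the own-variance terms attenuate.
True-score variance = [0.61 + 0.65 + 0.91] + 2.14 = 2.17 + 2.14 = 4.31.
Reliability = 4.31 / 5.14 = 0.8385.

0.8385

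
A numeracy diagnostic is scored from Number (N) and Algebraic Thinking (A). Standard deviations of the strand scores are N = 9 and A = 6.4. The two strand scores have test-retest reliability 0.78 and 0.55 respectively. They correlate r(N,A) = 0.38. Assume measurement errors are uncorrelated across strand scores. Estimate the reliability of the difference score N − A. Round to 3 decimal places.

0.536

Var(N−A) = 9² + 6.4² − 2·9·6.4·0.38 = 121.96 − 43.776 = 78.184.
With uncorrelated errors the cross-covariances are all true-score covariance, so they carry over unchanged; only the diagonal terms shrink to ρᵢσᵢ².
True-score variance = [9²·0.78 + 6.4²·0.55] − 43.776 = 85.708 − 43.776 = 41.932.
Reliability = 41.932 / 78.184 = 0.536.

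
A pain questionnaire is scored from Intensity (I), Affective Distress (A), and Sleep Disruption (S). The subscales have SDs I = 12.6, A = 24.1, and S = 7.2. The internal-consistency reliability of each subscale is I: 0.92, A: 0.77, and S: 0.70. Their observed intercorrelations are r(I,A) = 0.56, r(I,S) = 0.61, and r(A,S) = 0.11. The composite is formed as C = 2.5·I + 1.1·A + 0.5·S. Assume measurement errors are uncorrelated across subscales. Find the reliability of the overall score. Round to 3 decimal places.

Var(C) = 2.5²·12.6² + 1.1²·24.1² + 0.5²·7.2² + 2·[2.75·12.6·24.1·0.56 + 1.25·12.6·7.2·0.61 + 0.55·24.1·7.2·0.11] = 1707.99 + 1094.62 = 2802.61.
Under uncorrelated errors the observed covariances equal the true-score covariances, so only the own-variance terms attenuate.
True-score variance = [2.5²·12.6²·0.92 + 1.1²·24.1²·0.77 + 0.5²·7.2²·0.70] + 1094.62 = 1463.08 + 1094.62 = 2557.7.
Reliability = 2557.7 / 2802.61 = 0.913.

0.913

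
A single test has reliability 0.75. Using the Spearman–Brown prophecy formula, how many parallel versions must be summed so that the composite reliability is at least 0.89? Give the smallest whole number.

3

k ≥ ρ*(1−ρ₁)/(ρ₁(1−ρ*)) = 0.89·0.25 / (0.75·0.11) = 2.697.
Smallest integer k = 3.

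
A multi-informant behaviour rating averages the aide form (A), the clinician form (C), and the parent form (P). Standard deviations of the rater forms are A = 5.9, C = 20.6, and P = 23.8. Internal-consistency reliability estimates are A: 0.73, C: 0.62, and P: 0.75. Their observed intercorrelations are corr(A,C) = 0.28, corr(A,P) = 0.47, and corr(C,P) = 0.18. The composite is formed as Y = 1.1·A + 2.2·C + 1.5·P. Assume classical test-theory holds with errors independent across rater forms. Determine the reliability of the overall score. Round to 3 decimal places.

Var(Y) = 1.1²·5.9² + 2.2²·20.6² + 1.5²·23.8² + 2·[2.42·5.9·20.6·0.28 + 1.65·5.9·23.8·0.47 + 3.3·20.6·23.8·0.18] = 3370.51 + 964.955 = 4335.47.
Because errors are independent across components, Cov(Tᵢ,Tⱼ) = Cov(Xᵢ,Xⱼ); the off-diagonal part of the true-score variance is the same as above.
True-score variance = [1.1²·5.9²·0.73 + 2.2²·20.6²·0.62 + 1.5²·23.8²·0.75] + 964.955 = 2260.03 + 964.955 = 3224.99.
Reliability = 3224.99 / 4335.47 = 0.744.

0.744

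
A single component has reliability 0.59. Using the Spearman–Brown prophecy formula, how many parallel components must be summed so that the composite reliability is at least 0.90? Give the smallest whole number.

k ≥ ρ*(1−ρ₁)/(ρ₁(1−ρ*)) = 0.90·0.41 / (0.59·0.10) = 6.254.
Smallest integer k = 7.

7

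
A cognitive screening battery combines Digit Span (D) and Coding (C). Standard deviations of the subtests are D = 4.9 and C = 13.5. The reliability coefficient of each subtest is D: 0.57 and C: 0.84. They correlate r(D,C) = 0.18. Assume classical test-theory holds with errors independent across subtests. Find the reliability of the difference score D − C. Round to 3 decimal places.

0.784

Var(D−C) = 4.9² + 13.5² − 2·4.9·13.5·0.18 = 206.26 − 23.814 = 182.446.
Under uncorrelated errors the observed covariances equal the true-score covariances, so only the own-variance terms attenuate.
True-score variance = [4.9²·0.57 + 13.5²·0.84] − 23.814 = 166.776 − 23.814 = 142.962.
Reliability = 142.962 / 182.446 = 0.784.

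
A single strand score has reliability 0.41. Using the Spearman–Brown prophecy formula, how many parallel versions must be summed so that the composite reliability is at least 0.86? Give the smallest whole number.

k ≥ ρ*(1−ρ₁)/(ρ₁(1−ρ*)) = 0.86·0.59 / (0.41·0.14) = 8.840.
Smallest integer k = 9.

9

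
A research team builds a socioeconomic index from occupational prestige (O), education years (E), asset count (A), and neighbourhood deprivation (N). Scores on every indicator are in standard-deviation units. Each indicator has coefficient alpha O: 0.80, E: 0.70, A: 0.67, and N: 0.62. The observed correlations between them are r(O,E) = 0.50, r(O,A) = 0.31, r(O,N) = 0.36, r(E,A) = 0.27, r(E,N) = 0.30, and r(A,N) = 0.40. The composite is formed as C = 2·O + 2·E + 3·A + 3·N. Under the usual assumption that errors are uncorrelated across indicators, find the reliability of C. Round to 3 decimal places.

0.839

Var(C) = 2² + 2² + 3² + 3² + 2·[4·0.50 + 6·0.31 + 6·0.36 + 6·0.27 + 6·0.30 + 9·0.40] = 26 + 26.08 = 52.08.
Because errors are independent across components, Cov(Tᵢ,Tⱼ) = Cov(Xᵢ,Xⱼ); the off-diagonal part of the true-score variance is the same as above.
True-score variance = [2²·0.80 + 2²·0.70 + 3²·0.67 + 3²·0.62] + 26.08 = 17.61 + 26.08 = 43.69.
Reliability = 43.69 / 52.08 = 0.839.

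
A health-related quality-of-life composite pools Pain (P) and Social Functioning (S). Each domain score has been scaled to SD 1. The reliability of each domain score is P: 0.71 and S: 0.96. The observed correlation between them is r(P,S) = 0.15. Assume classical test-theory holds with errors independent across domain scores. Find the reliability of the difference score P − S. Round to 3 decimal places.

0.806

Var(P−S) = 1 + 1 − 2·0.15 = 2 − 0.3 = 1.7.
With uncorrelated errors the cross-covariances are all true-score covariance, so they carry over unchanged; only the diagonal terms shrink to ρᵢσᵢ².
True-score variance = [0.71 + 0.96] − 0.3 = 1.67 − 0.3 = 1.37.
Reliability = 1.37 / 1.7 = 0.806.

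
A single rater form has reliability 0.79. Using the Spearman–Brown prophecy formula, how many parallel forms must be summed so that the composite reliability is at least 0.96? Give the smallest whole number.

7

k ≥ ρ*(1−ρ₁)/(ρ₁(1−ρ*)) = 0.96·0.21 / (0.79·0.04) = 6.380.
Smallest integer k = 7.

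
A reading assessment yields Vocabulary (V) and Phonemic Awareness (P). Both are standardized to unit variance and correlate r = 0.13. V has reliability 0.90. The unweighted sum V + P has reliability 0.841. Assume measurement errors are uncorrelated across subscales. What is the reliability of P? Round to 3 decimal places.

0.741

Var(V+P) = 2 + 2·0.13 = 2.260.
True-score variance = ρ_V + ρ_P + 2·0.13, so 0.841 = (0.90 + ρ_P + 0.26) / 2.260.
ρ_P = 0.841·2.260 − 0.90 − 0.26 = 0.741.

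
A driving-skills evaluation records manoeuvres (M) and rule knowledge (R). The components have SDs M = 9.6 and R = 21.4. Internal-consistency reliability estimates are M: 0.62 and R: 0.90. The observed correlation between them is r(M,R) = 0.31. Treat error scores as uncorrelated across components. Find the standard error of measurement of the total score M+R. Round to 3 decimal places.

Var(total) = 550.12 + 127.373 = 677.493.
True-score variance = 469.303 + 127.373 = 596.676, so reliability = 0.8807.
Error variance = 677.493 − 596.676 = 80.8168; SEM = √80.8168 = 8.990.

8.990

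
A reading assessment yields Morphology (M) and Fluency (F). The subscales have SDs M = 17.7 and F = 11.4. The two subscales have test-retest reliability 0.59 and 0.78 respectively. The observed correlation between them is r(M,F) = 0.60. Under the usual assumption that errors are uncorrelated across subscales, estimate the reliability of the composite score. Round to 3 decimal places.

0.771

Var(M+F) = 17.7² + 11.4² + 2·[17.7·11.4·0.60] = 443.25 + 242.136 = 685.386.
With uncorrelated errors the cross-covariances are all true-score covariance, so they carry over unchanged; only the diagonal terms shrink to ρᵢσᵢ².
True-score variance = [17.7²·0.59 + 11.4²·0.78] + 242.136 = 286.21 + 242.136 = 528.346.
Reliability = 528.346 / 685.386 = 0.771.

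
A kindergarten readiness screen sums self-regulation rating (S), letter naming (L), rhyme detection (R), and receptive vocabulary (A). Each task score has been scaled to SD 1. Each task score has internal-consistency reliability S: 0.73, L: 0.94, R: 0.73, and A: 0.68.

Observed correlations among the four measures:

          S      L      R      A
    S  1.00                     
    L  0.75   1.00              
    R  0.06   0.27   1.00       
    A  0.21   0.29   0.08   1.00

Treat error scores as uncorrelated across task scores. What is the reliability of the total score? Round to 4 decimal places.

Var(S+L+R+A) = 4 + 2·[0.75 + 0.06 + 0.21 + 0.27 + 0.29 + 0.08] = 4 + 3.32 = 7.32.
Under uncorrelated errors the observed covariances equal the true-score covariances, so only the own-variance terms attenuate.
True-score variance = [0.73 + 0.94 + 0.73 + 0.68] + 3.32 = 3.08 + 3.32 = 6.4.
Reliability = 6.4 / 7.32 = 0.8743.

0.8743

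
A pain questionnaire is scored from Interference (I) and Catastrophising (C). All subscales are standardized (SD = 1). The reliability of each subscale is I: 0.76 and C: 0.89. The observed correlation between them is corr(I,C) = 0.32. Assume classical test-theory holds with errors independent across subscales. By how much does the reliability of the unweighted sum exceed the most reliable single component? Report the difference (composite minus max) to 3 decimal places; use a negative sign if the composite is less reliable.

Var(sum) = 2 + 0.64 = 2.64; true-score variance = 1.65 + 0.64 = 2.29; composite reliability = 0.8674.
Max component reliability = 0.8900.
Difference = 0.8674 − 0.8900 = -0.023.

-0.023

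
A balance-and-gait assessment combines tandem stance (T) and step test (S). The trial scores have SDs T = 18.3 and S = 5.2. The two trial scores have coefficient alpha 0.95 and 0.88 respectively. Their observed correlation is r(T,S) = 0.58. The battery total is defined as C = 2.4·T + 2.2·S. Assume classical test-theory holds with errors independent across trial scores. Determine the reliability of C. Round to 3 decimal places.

0.958

Var(C) = 2.4²·18.3² + 2.2²·5.2² + 2·[5.28·18.3·5.2·0.58] = 2059.84 + 582.836 = 2642.68.
Under uncorrelated errors the observed covariances equal the true-score covariances, so only the own-variance terms attenuate.
True-score variance = [2.4²·18.3²·0.95 + 2.2²·5.2²·0.88] + 582.836 = 1947.69 + 582.836 = 2530.52.
Reliability = 2530.52 / 2642.68 = 0.958.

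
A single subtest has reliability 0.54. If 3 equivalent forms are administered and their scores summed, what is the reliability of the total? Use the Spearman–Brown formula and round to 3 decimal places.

ρ_k = kρ / (1 + (k−1)ρ) = 3·0.54 / (1 + 2·0.54) = 1.620 / 2.080 = 0.779.

0.779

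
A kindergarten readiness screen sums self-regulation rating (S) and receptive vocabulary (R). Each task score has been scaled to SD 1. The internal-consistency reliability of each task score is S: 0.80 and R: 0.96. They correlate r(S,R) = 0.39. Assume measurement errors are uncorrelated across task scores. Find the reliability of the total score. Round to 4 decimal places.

Var(S+R) = 2 + 2·[0.39] = 2 + 0.78 = 2.78.
Because errors are independent across components, Cov(Tᵢ,Tⱼ) = Cov(Xᵢ,Xⱼ); the off-diagonal part of the true-score variance is the same as above.
True-score variance = [0.80 + 0.96] + 0.78 = 1.76 + 0.78 = 2.54.
Reliability = 2.54 / 2.78 = 0.9137.

0.9137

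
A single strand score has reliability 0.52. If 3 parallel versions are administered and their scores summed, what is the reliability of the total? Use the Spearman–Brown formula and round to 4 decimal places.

0.7647

ρ_k = kρ / (1 + (k−1)ρ) = 3·0.52 / (1 + 2·0.52) = 1.560 / 2.040 = 0.7647.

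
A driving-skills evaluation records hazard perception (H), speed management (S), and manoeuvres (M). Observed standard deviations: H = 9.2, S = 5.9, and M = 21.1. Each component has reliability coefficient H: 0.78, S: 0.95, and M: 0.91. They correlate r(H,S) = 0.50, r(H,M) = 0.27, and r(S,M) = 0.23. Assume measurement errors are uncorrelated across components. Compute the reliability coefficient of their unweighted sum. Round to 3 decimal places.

0.923

Var(H+S+M) = 9.2² + 5.9² + 21.1² + 2·[9.2·5.9·0.50 + 9.2·21.1·0.27 + 5.9·21.1·0.23] = 564.66 + 216.37 = 781.03.
With uncorrelated errors the cross-covariances are all true-score covariance, so they carry over unchanged; only the diagonal terms shrink to ρᵢσᵢ².
True-score variance = [9.2²·0.78 + 5.9²·0.95 + 21.1²·0.91] + 216.37 = 504.23 + 216.37 = 720.6.
Reliability = 720.6 / 781.03 = 0.923.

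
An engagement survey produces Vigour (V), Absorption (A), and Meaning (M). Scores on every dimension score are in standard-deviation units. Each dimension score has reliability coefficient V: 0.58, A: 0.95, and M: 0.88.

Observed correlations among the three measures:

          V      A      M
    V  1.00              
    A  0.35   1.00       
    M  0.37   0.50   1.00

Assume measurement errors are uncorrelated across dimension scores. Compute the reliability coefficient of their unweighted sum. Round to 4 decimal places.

0.8915

Var(V+A+M) = 3 + 2·[0.35 + 0.37 + 0.50] = 3 + 2.44 = 5.44.
With uncorrelated errors the cross-covariances are all true-score covariance, so they carry over unchanged; only the diagonal terms shrink to ρᵢσᵢ².
True-score variance = [0.58 + 0.95 + 0.88] + 2.44 = 2.41 + 2.44 = 4.85.
Reliability = 4.85 / 5.44 = 0.8915.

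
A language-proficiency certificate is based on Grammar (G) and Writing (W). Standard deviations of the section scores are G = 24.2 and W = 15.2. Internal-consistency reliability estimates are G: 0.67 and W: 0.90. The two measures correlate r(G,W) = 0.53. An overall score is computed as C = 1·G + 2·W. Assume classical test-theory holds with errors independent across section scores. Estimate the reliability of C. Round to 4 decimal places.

0.8752

Var(C) = 24.2² + 2²·15.2² + 2·[2·24.2·15.2·0.53] = 1509.8 + 779.821 = 2289.62.
Because errors are independent across components, Cov(Tᵢ,Tⱼ) = Cov(Xᵢ,Xⱼ); the off-diagonal part of the true-score variance is the same as above.
True-score variance = [24.2²·0.67 + 2²·15.2²·0.90] + 779.821 = 1224.12 + 779.821 = 2003.94.
Reliability = 2003.94 / 2289.62 = 0.8752.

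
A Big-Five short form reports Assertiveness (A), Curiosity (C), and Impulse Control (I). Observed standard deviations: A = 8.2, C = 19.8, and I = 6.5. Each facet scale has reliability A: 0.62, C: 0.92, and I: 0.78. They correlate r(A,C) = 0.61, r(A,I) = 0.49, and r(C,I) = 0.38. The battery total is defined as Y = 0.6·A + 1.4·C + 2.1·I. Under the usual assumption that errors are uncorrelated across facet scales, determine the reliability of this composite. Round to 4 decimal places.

Var(Y) = 0.6²·8.2² + 1.4²·19.8² + 2.1²·6.5² + 2·[0.84·8.2·19.8·0.61 + 1.26·8.2·6.5·0.49 + 2.94·19.8·6.5·0.38] = 978.927 + 519.769 = 1498.7.
Under uncorrelated errors the observed covariances equal the true-score covariances, so only the own-variance terms attenuate.
True-score variance = [0.6²·8.2²·0.62 + 1.4²·19.8²·0.92 + 2.1²·6.5²·0.78] + 519.769 = 867.266 + 519.769 = 1387.03.
Reliability = 1387.03 / 1498.7 = 0.9255.

0.9255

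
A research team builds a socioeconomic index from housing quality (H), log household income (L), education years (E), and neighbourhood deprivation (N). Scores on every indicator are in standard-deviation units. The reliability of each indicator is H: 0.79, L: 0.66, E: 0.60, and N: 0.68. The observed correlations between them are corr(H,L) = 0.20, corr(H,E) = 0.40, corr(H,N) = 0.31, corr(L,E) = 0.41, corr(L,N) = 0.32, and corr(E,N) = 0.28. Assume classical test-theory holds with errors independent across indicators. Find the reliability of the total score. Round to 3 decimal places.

0.838

Var(H+L+E+N) = 4 + 2·[0.20 + 0.40 + 0.31 + 0.41 + 0.32 + 0.28] = 4 + 3.84 = 7.84.
Under uncorrelated errors the observed covariances equal the true-score covariances, so only the own-variance terms attenuate.
True-score variance = [0.79 + 0.66 + 0.60 + 0.68] + 3.84 = 2.73 + 3.84 = 6.57.
Reliability = 6.57 / 7.84 = 0.838.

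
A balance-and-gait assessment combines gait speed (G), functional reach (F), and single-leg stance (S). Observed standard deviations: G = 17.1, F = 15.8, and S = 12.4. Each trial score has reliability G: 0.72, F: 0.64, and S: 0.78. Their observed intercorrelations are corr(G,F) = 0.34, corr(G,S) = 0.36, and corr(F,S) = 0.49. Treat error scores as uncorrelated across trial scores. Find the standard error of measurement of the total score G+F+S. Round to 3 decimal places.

14.338

Var(total) = 695.81 + 528.393 = 1224.2.
True-score variance = 490.238 + 528.393 = 1018.63, so reliability = 0.8321.
Error variance = 1224.2 − 1018.63 = 205.572; SEM = √205.572 = 14.338.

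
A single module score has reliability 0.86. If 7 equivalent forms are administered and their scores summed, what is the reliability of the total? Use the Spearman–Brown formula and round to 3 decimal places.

0.977

ρ_k = kρ / (1 + (k−1)ρ) = 7·0.86 / (1 + 6·0.86) = 6.020 / 6.160 = 0.977.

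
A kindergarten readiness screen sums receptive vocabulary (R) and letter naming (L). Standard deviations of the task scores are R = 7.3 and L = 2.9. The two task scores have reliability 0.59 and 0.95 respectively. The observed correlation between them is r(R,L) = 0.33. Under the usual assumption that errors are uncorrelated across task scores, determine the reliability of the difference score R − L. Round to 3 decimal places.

0.533

Var(R−L) = 7.3² + 2.9² − 2·7.3·2.9·0.33 = 61.7 − 13.9722 = 47.7278.
Under uncorrelated errors the observed covariances equal the true-score covariances, so only the own-variance terms attenuate.
True-score variance = [7.3²·0.59 + 2.9²·0.95] − 13.9722 = 39.4306 − 13.9722 = 25.4584.
Reliability = 25.4584 / 47.7278 = 0.533.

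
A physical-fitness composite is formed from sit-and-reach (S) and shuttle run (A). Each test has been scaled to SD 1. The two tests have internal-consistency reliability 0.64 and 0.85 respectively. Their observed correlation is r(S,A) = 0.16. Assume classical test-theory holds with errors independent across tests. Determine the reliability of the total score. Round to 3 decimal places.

Var(S+A) = 2 + 2·[0.16] = 2 + 0.32 = 2.32.
Because errors are independent across components, Cov(Tᵢ,Tⱼ) = Cov(Xᵢ,Xⱼ); the off-diagonal part of the true-score variance is the same as above.
True-score variance = [0.64 + 0.85] + 0.32 = 1.49 + 0.32 = 1.81.
Reliability = 1.81 / 2.32 = 0.780.

0.780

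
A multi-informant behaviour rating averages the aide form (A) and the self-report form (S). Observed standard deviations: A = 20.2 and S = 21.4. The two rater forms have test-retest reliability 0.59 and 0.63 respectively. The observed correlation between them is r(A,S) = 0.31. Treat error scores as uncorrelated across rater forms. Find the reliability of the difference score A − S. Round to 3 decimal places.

Var(A−S) = 20.2² + 21.4² − 2·20.2·21.4·0.31 = 866 − 268.014 = 597.986.
Because errors are independent across components, Cov(Tᵢ,Tⱼ) = Cov(Xᵢ,Xⱼ); the off-diagonal part of the true-score variance is the same as above.
True-score variance = [20.2²·0.59 + 21.4²·0.63] − 268.014 = 529.258 − 268.014 = 261.245.
Reliability = 261.245 / 597.986 = 0.437.

0.437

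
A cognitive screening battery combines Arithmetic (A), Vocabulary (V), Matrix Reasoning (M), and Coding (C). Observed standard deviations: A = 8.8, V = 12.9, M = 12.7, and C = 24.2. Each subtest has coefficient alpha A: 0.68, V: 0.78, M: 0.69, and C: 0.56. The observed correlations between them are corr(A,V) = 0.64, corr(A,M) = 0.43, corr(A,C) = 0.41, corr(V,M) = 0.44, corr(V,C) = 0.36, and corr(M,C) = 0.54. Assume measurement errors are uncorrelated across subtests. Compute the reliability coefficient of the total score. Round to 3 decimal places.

Var(A+V+M+C) = 8.8² + 12.9² + 12.7² + 24.2² + 2·[8.8·12.9·0.64 + 8.8·12.7·0.43 + 8.8·24.2·0.41 + 12.9·12.7·0.44 + 12.9·24.2·0.36 + 12.7·24.2·0.54] = 990.78 + 1116.91 = 2107.69.
Under uncorrelated errors the observed covariances equal the true-score covariances, so only the own-variance terms attenuate.
True-score variance = [8.8²·0.68 + 12.9²·0.78 + 12.7²·0.69 + 24.2²·0.56] + 1116.91 = 621.707 + 1116.91 = 1738.62.
Reliability = 1738.62 / 2107.69 = 0.825.

0.825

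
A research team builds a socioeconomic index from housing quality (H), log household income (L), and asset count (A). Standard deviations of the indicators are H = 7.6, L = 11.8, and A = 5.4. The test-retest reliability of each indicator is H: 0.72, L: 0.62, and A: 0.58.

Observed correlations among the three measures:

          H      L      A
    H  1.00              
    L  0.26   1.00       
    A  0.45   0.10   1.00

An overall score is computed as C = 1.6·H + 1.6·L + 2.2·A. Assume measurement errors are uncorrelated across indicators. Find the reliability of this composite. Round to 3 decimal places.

0.749

Var(C) = 1.6²·7.6² + 1.6²·11.8² + 2.2²·5.4² + 2·[2.56·7.6·11.8·0.26 + 3.52·7.6·5.4·0.45 + 3.52·11.8·5.4·0.10] = 645.454 + 294.256 = 939.71.
With uncorrelated errors the cross-covariances are all true-score covariance, so they carry over unchanged; only the diagonal terms shrink to ρᵢσᵢ².
True-score variance = [1.6²·7.6²·0.72 + 1.6²·11.8²·0.62 + 2.2²·5.4²·0.58] + 294.256 = 409.323 + 294.256 = 703.579.
Reliability = 703.579 / 939.71 = 0.749.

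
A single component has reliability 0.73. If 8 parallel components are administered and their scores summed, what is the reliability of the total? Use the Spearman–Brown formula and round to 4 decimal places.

0.9558

ρ_k = kρ / (1 + (k−1)ρ) = 8·0.73 / (1 + 7·0.73) = 5.840 / 6.110 = 0.9558.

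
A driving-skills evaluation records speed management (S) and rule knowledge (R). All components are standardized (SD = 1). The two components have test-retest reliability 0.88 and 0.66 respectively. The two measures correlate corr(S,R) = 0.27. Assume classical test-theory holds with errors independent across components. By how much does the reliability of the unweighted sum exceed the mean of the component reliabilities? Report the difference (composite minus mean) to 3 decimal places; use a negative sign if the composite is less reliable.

0.049

Var(sum) = 2 + 0.54 = 2.54; true-score variance = 1.54 + 0.54 = 2.08; composite reliability = 0.8189.
Mean component reliability = 0.7700.
Difference = 0.8189 − 0.7700 = 0.049.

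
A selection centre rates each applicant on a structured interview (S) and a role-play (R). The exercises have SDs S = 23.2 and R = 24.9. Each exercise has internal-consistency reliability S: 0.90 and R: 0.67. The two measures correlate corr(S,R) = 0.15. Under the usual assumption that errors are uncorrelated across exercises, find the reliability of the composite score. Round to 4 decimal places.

0.8059

Var(S+R) = 23.2² + 24.9² + 2·[23.2·24.9·0.15] = 1158.25 + 173.304 = 1331.55.
Under uncorrelated errors the observed covariances equal the true-score covariances, so only the own-variance terms attenuate.
True-score variance = [23.2²·0.90 + 24.9²·0.67] + 173.304 = 899.823 + 173.304 = 1073.13.
Reliability = 1073.13 / 1331.55 = 0.8059.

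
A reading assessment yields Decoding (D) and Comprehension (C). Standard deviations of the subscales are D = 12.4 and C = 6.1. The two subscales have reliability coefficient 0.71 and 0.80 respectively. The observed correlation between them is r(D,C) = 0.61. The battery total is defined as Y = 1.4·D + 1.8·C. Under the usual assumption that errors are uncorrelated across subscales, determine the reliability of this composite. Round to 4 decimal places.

0.8296

Var(Y) = 1.4²·12.4² + 1.8²·6.1² + 2·[2.52·12.4·6.1·0.61] = 421.93 + 232.548 = 654.478.
Under uncorrelated errors the observed covariances equal the true-score covariances, so only the own-variance terms attenuate.
True-score variance = [1.4²·12.4²·0.71 + 1.8²·6.1²·0.80] + 232.548 = 310.421 + 232.548 = 542.968.
Reliability = 542.968 / 654.478 = 0.8296.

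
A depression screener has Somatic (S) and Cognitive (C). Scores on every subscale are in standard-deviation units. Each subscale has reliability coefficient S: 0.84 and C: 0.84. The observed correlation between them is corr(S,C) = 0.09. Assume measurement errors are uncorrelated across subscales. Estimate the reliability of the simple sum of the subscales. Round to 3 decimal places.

Var(S+C) = 2 + 2·[0.09] = 2 + 0.18 = 2.18.
With uncorrelated errors the cross-covariances are all true-score covariance, so they carry over unchanged; only the diagonal terms shrink to ρᵢσᵢ².
True-score variance = [0.84 + 0.84] + 0.18 = 1.68 + 0.18 = 1.86.
Reliability = 1.86 / 2.18 = 0.853.

0.853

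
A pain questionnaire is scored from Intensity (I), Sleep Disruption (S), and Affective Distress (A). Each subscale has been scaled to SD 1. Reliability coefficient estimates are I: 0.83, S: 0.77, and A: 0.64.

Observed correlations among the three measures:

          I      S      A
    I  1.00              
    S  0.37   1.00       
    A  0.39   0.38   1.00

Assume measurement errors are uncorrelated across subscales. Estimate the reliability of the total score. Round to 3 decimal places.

Var(I+S+A) = 3 + 2·[0.37 + 0.39 + 0.38] = 3 + 2.28 = 5.28.
Under uncorrelated errors the observed covariances equal the true-score covariances, so only the own-variance terms attenuate.
True-score variance = [0.83 + 0.77 + 0.64] + 2.28 = 2.24 + 2.28 = 4.52.
Reliability = 4.52 / 5.28 = 0.856.

0.856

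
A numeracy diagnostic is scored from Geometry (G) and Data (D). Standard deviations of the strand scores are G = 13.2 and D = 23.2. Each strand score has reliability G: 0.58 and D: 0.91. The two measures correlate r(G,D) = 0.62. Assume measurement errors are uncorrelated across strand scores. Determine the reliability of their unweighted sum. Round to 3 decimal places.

Var(G+D) = 13.2² + 23.2² + 2·[13.2·23.2·0.62] = 712.48 + 379.738 = 1092.22.
Because errors are independent across components, Cov(Tᵢ,Tⱼ) = Cov(Xᵢ,Xⱼ); the off-diagonal part of the true-score variance is the same as above.
True-score variance = [13.2²·0.58 + 23.2²·0.91] + 379.738 = 590.858 + 379.738 = 970.595.
Reliability = 970.595 / 1092.22 = 0.889.

0.889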